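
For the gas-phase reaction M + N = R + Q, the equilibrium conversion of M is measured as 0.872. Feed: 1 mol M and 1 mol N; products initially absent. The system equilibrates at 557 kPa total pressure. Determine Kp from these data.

Take 1 mol M as basis and let X be its fractional conversion, so ξ = X.
Mole table: n_M = 1 − X; n_N = 1 − X; n_R = X; n_Q = X.
Total moles n_T = 2 (Δν = 0, constant).
At X = 0.872: n_M = 0.128, n_N = 0.128, n_R = 0.872, n_Q = 0.872, n_T = 2.
p_i = (n_i/n_T)·P. Kp = p_R p_Q / (p_M p_N) = 46.4.

Kp = 46.4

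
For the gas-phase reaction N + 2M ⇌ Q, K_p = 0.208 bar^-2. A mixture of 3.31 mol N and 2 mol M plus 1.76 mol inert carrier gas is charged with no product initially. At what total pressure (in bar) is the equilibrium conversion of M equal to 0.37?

P = 3.91 bar

Let X = conversion of M (basis 2 mol M); extent of reaction ξ = X.
At extent ξ: n_N = 3.31 − X; n_M = 2 − 2X; n_Q = X; n_I = 1.76 (inert).
Total moles n_T = 7.07 − 2X.
K_p = p_Q / (p_N p_M^2) with p_i = (n_i/n_T)·P.
At X = 0.37: the mole-fraction product g(X) = Π y_i^ν_i = 3.176. Since K_p = g(X)·P^{-2}, P = (g/K_p)^(1/2) = (3.176/0.208)^(1/2) = 3.91 bar.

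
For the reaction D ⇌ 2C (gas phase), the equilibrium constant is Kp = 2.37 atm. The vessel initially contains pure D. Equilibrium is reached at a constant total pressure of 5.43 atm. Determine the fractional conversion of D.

Let X = conversion of D (basis 1 mol D); extent of reaction ξ = X.
Species balance: n_D = 1 − X; n_C = 2X.
Summing: n_T = 1 + X.
Mole fractions y_i = n_i/n_T; Kp = p_C^2 / (p_D) with p_i = y_i·P.
Equating to 2.37 atm and solving on 0 < X < 1: X = 0.314.

X = 0.314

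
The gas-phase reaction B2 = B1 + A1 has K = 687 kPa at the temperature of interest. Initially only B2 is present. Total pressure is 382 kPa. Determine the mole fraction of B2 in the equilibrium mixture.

Take 1 mol B2 as basis and let X be its fractional conversion, so ξ = X.
Species balance: n_B2 = 1 − X; n_B1 = X; n_A1 = X.
Total moles n_T = 1 + X.
y_i = n_i/n_T, p_i = y_i·P. K = p_B1 p_A1 / (p_B2).
This yields a degree-2 equation in X; solving on (0,1), X = 0.802.
Then n_B2 = 0.198, n_T = 1.8, so y_B2 = 0.110.

y_B2 = 0.110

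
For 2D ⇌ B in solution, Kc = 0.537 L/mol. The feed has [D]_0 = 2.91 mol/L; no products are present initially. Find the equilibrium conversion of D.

Let X = conversion of D; extent ξ = 2.91X/2 mol/L.
Concentrations: [D] = 2.91 − 2.91X; [B] = 1.46X.
Kc = [B] / ([D]^2).
Equating to 0.537 L/mol: the physical root is X = 0.572.

X = 0.572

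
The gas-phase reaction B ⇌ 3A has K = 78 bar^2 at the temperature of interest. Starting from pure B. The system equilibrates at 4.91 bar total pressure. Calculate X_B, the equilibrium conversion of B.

X = 0.613

Take 1 mol B as basis and let X be its fractional conversion, so ξ = X.
Mole table: n_B = 1 − X; n_A = 3X.
n_T = Σnᵢ = 1 + 2X.
y_i = n_i/n_T, p_i = y_i·P. K = p_A^3 / (p_B).
Equating to 78 bar^2 and solving on 0 < X < 1: X = 0.613.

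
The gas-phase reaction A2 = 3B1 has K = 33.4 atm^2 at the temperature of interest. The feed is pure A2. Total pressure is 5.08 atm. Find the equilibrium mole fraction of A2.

y_A2 = 0.284

Take 1 mol A2 as basis and let X be its fractional conversion, so ξ = X.
Mole table: n_A2 = 1 − X; n_B1 = 3X.
Total moles n_T = 1 + 2X.
With p_i = (n_i/n_T)P, K = p_B1^3 / (p_A2).
Substituting and setting equal to 33.4 atm^2 gives a polynomial in X; the root in (0,1) is X = 0.457.
Then n_A2 = 0.543, n_T = 1.91, so y_A2 = 0.284.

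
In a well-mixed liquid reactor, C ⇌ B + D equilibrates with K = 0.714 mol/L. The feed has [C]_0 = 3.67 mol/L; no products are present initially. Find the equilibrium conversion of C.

X = 0.354

Let X = conversion of C; extent ξ = 3.67·X mol/L.
Concentrations: [C] = 3.67 − 3.67X; [B] = 3.67X; [D] = 3.67X.
K = [B] [D] / ([C]).
Setting equal to 0.714 and solving for X on (0,1) gives X = 0.354.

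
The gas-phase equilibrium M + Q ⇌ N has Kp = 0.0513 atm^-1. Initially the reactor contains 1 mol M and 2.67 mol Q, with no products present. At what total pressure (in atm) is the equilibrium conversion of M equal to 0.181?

P = 6.04 atm

Take 1 mol M as basis and let X be its fractional conversion, so ξ = X.
Moles: n_M = 1 − X; n_Q = 2.67 − X; n_N = X.
n_T = Σnᵢ = 3.67 − X.
Kp = p_N / (p_M p_Q) with p_i = (n_i/n_T)·P.
At X = 0.181: the mole-fraction product g(X) = Π y_i^ν_i = 0.3098. Since Kp = g(X)·P^{-1}, P = (g/Kp)^(1/1) = (0.3098/0.0513)^(1/1) = 6.04 atm.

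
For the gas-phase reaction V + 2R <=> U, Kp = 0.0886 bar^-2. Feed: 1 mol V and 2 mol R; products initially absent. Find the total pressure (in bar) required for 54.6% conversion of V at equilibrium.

P = 7.74 bar

Take 1 mol V as basis and let X be its fractional conversion, so ξ = X.
At extent ξ: n_V = 1 − X; n_R = 2 − 2X; n_U = X.
Summing: n_T = 3 − 2X.
Kp = p_U / (p_V p_R^2) with p_i = (n_i/n_T)·P.
At X = 0.546: the mole-fraction product g(X) = Π y_i^ν_i = 5.31. Since Kp = g(X)·P^{-2}, P = (g/Kp)^(1/2) = (5.31/0.0886)^(1/2) = 7.74 bar.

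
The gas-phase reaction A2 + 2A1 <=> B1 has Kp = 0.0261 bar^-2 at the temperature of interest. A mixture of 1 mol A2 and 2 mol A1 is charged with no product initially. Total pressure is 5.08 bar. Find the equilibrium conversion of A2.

X = 0.203

Let X = conversion of A2 (basis 1 mol A2); extent of reaction ξ = X.
Mole table: n_A2 = 1 − X; n_A1 = 2 − 2X; n_B1 = X.
n_T = Σnᵢ = 3 − 2X.
y_i = n_i/n_T, p_i = y_i·P. Kp = p_B1 / (p_A2 p_A1^2).
Substituting and setting equal to 0.0261 bar^-2 gives a polynomial in X; the root in (0,1) is X = 0.203.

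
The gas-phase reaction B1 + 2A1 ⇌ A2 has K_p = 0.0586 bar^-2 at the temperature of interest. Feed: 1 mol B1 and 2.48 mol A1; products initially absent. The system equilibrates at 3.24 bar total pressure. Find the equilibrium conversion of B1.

Let X = conversion of B1 (basis 1 mol B1); extent of reaction ξ = X.
Moles: n_B1 = 1 − X; n_A1 = 2.48 − 2X; n_A2 = X.
n_T = Σnᵢ = 3.48 − 2X.
y_i = n_i/n_T, p_i = y_i·P. K_p = p_A2 / (p_B1 p_A1^2).
Setting this equal to 0.0586 bar^-2 and taking the physical root (0 < X < 1) gives X = 0.217.

X = 0.217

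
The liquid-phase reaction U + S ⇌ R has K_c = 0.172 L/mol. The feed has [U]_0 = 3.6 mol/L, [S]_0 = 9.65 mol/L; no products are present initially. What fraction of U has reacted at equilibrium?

Let X = conversion of U; extent ξ = 3.6·X mol/L.
Concentrations: [U] = 3.6 − 3.6X; [S] = 9.65 − 3.6X; [R] = 3.6X.
K_c = [R] / ([U] [S]).
Solving K_c = 0.172 for X ∈ (0,1): X = 0.567.

X = 0.567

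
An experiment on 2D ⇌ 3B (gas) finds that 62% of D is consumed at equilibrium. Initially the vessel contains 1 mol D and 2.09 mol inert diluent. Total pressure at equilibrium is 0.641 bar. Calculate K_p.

Basis: 1 mol D initially; let X = conversion of D. Extent ξ = 0.5X.
Species balance: n_D = 1 − X; n_B = 1.5X; n_I = 2.09 (inert).
Total moles n_T = 3.09 + 0.5X.
At X = 0.62: n_D = 0.38, n_B = 0.93, n_T = 3.4.
p_i = (n_i/n_T)·P. K_p = p_B^3 / (p_D^2) = 1.05 bar.

K_p = 1.05 bar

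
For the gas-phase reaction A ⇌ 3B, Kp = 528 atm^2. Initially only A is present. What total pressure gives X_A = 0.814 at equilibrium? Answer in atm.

P = 6.82 atm

Let X = conversion of A (basis 1 mol A); extent of reaction ξ = X.
Species balance: n_A = 1 − X; n_B = 3X.
n_T = Σnᵢ = 1 + 2X.
Kp = p_B^3 / (p_A) with p_i = (n_i/n_T)·P.
At X = 0.814: the mole-fraction product g(X) = Π y_i^ν_i = 11.34. Since Kp = g(X)·P^{2}, P = (Kp/g)^(1/2) = (528/11.34)^(1/2) = 6.82 atm.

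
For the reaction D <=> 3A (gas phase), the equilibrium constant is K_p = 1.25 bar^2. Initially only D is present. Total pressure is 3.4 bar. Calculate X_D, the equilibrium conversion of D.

Take 1 mol D as basis and let X be its fractional conversion, so ξ = X.
Species balance: n_D = 1 − X; n_A = 3X.
n_T = Σnᵢ = 1 + 2X.
With p_i = (n_i/n_T)P, K_p = p_A^3 / (p_D).
Substituting and setting equal to 1.25 bar^2 gives a polynomial in X; the root in (0,1) is X = 0.183.

X = 0.183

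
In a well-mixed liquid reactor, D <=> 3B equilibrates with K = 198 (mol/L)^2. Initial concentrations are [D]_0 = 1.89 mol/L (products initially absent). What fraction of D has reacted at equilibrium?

Let X = conversion of D; extent ξ = 1.89·X mol/L.
Concentrations: [D] = 1.89 − 1.89X; [B] = 5.67X.
K = [B]^3 / ([D]).
Setting equal to 198 and solving for X on (0,1) gives X = 0.774.

X = 0.774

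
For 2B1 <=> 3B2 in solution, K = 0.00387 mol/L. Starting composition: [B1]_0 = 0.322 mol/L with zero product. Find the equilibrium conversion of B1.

X = 0.138

Let X = conversion of B1; extent ξ = 0.322X/2 mol/L.
Concentrations: [B1] = 0.322 − 0.322X; [B2] = 0.483X.
K = [B2]^3 / ([B1]^2).
Equating to 0.00387 mol/L: the physical root is X = 0.138.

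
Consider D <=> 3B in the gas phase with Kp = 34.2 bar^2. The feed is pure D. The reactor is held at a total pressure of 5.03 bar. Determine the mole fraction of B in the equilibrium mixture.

Take 1 mol D as basis and let X be its fractional conversion, so ξ = X.
Moles: n_D = 1 − X; n_B = 3X.
Summing: n_T = 1 + 2X.
Mole fractions y_i = n_i/n_T; Kp = p_B^3 / (p_D) with p_i = y_i·P.
This yields a degree-3 equation in X; solving on (0,1), X = 0.464.
Then n_B = 1.39, n_T = 1.93, so y_B = 0.722.

y_B = 0.722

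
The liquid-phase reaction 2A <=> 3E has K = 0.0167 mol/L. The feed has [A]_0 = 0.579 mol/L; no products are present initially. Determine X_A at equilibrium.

Let X = conversion of A; extent ξ = 0.579X/2 mol/L.
Concentrations: [A] = 0.579 − 0.579X; [E] = 0.868X.
K = [E]^3 / ([A]^2).
Equating to 0.0167 mol/L: the physical root is X = 0.179.

X = 0.179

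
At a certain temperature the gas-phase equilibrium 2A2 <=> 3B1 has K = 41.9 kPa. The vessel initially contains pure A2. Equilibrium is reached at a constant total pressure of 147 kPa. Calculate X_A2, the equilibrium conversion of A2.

X = 0.348

Let X = conversion of A2 (basis 1 mol A2); extent of reaction ξ = 0.5X.
Moles: n_A2 = 1 − X; n_B1 = 1.5X.
Total moles n_T = 1 + 0.5X.
y_i = n_i/n_T, p_i = y_i·P. K = p_B1^3 / (p_A2^2).
This yields a degree-3 equation in X; solving on (0,1), X = 0.348.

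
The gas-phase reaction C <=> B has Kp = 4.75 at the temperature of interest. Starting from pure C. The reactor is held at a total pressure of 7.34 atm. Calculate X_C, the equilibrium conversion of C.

X = 0.826

Take 1 mol C as basis and let X be its fractional conversion, so ξ = X.
Moles: n_C = 1 − X; n_B = X.
Total moles n_T = 1 (Δν = 0, constant).
With p_i = (n_i/n_T)P, Kp = p_B / (p_C).
Substituting and setting equal to 4.75 gives a polynomial in X; the root in (0,1) is X = 0.826.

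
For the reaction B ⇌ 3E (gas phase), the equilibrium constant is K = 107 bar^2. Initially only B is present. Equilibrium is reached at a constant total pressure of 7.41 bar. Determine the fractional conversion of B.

Basis: 1 mol B initially; let X = conversion of B. Extent ξ = X.
Mole table: n_B = 1 − X; n_E = 3X.
Summing: n_T = 1 + 2X.
Mole fractions y_i = n_i/n_T; K = p_E^3 / (p_B) with p_i = y_i·P.
Equating to 107 bar^2 and solving on 0 < X < 1: X = 0.524.

X = 0.524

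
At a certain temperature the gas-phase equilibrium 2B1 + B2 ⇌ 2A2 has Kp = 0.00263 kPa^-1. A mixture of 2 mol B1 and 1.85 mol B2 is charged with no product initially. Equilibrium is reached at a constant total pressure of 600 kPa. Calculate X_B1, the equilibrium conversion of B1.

X = 0.446

Let X = conversion of B1 (basis 2 mol B1); extent of reaction ξ = X.
Species balance: n_B1 = 2 − 2X; n_B2 = 1.85 − X; n_A2 = 2X.
Total moles n_T = 3.85 − X.
With p_i = (n_i/n_T)P, Kp = p_A2^2 / (p_B1^2 p_B2).
This yields a degree-3 equation in X; solving on (0,1), X = 0.446.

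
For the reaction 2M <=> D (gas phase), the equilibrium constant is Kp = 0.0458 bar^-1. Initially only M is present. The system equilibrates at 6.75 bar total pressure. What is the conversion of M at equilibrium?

X = 0.331

Basis: 1 mol M initially; let X = conversion of M. Extent ξ = 0.5X.
At extent ξ: n_M = 1 − X; n_D = 0.5X.
n_T = Σnᵢ = 1 − 0.5X.
Mole fractions y_i = n_i/n_T; Kp = p_D / (p_M^2) with p_i = y_i·P.
Substituting and setting equal to 0.0458 bar^-1 gives a polynomial in X; the root in (0,1) is X = 0.331.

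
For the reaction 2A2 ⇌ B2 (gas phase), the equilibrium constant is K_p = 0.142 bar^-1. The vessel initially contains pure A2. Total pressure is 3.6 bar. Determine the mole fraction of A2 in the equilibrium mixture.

y_A2 = 0.729

Take 1 mol A2 as basis and let X be its fractional conversion, so ξ = 0.5X.
Species balance: n_A2 = 1 − X; n_B2 = 0.5X.
n_T = Σnᵢ = 1 − 0.5X.
y_i = n_i/n_T, p_i = y_i·P. K_p = p_B2 / (p_A2^2).
Setting this equal to 0.142 bar^-1 and taking the physical root (0 < X < 1) gives X = 0.427.
Then n_A2 = 0.573, n_T = 0.787, so y_A2 = 0.729.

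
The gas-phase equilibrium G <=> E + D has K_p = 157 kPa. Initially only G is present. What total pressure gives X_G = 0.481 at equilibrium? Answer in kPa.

P = 522 kPa

Let X = conversion of G (basis 1 mol G); extent of reaction ξ = X.
Species balance: n_G = 1 − X; n_E = X; n_D = X.
n_T = Σnᵢ = 1 + X.
K_p = p_E p_D / (p_G) with p_i = (n_i/n_T)·P.
At X = 0.481: the mole-fraction product g(X) = Π y_i^ν_i = 0.301. Since K_p = g(X)·P^{1}, P = (K_p/g)^(1/1) = (157/0.301)^(1/1) = 522 kPa.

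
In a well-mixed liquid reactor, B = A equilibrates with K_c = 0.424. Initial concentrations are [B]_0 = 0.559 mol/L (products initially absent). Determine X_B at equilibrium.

X = 0.298

Let X = conversion of B; extent ξ = 0.559·X mol/L.
Concentrations: [B] = 0.559 − 0.559X; [A] = 0.559X.
K_c = [A] / ([B]).
Solving K_c = 0.424 for X ∈ (0,1): X = 0.298.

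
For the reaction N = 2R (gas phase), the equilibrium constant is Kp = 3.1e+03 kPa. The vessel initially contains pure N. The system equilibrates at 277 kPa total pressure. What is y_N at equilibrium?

y_N = 0.076

Basis: 1 mol N initially; let X = conversion of N. Extent ξ = X.
At extent ξ: n_N = 1 − X; n_R = 2X.
n_T = Σnᵢ = 1 + X.
y_i = n_i/n_T, p_i = y_i·P. Kp = p_R^2 / (p_N).
Setting this equal to 3.1e+03 kPa and taking the physical root (0 < X < 1) gives X = 0.858.
Then n_N = 0.142, n_T = 1.86, so y_N = 0.076.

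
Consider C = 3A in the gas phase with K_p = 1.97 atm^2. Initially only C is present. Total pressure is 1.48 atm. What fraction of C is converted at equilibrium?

X = 0.402

Basis: 1 mol C initially; let X = conversion of C. Extent ξ = X.
Mole table: n_C = 1 − X; n_A = 3X.
Total moles n_T = 1 + 2X.
y_i = n_i/n_T, p_i = y_i·P. K_p = p_A^3 / (p_C).
Setting this equal to 1.97 atm^2 and taking the physical root (0 < X < 1) gives X = 0.402.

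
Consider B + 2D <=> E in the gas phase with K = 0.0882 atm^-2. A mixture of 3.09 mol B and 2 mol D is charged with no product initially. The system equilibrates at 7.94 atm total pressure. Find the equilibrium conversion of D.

Basis: 2 mol D initially; let X = conversion of D. Extent ξ = X.
Mole table: n_B = 3.09 − X; n_D = 2 − 2X; n_E = X.
Total moles n_T = 5.09 − 2X.
With p_i = (n_i/n_T)P, K = p_E / (p_B p_D^2).
This yields a degree-3 equation in X; solving on (0,1), X = 0.596.

X = 0.596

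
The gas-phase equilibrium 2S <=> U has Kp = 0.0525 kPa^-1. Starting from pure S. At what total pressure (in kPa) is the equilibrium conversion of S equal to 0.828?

Basis: 1 mol S initially; let X = conversion of S. Extent ξ = 0.5X.
Moles: n_S = 1 − X; n_U = 0.5X.
Summing: n_T = 1 − 0.5X.
Kp = p_U / (p_S^2) with p_i = (n_i/n_T)·P.
At X = 0.828: the mole-fraction product g(X) = Π y_i^ν_i = 8.201. Since Kp = g(X)·P^{-1}, P = (g/Kp)^(1/1) = (8.201/0.0525)^(1/1) = 156 kPa.

P = 156 kPa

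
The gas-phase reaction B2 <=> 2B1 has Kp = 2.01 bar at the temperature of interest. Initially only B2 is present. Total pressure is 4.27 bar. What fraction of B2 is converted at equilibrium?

X = 0.324

Take 1 mol B2 as basis and let X be its fractional conversion, so ξ = X.
Mole table: n_B2 = 1 − X; n_B1 = 2X.
Summing: n_T = 1 + X.
Mole fractions y_i = n_i/n_T; Kp = p_B1^2 / (p_B2) with p_i = y_i·P.
Substituting and setting equal to 2.01 bar gives a polynomial in X; the root in (0,1) is X = 0.324.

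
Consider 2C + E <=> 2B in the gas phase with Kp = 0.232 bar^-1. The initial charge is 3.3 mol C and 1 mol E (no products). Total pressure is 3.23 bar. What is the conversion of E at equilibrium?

Basis: 1 mol E initially; let X = conversion of E. Extent ξ = X.
Mole table: n_C = 3.3 − 2X; n_E = 1 − X; n_B = 2X.
n_T = Σnᵢ = 4.3 − X.
Mole fractions y_i = n_i/n_T; Kp = p_B^2 / (p_C^2 p_E) with p_i = y_i·P.
This yields a degree-3 equation in X; solving on (0,1), X = 0.415.

X = 0.415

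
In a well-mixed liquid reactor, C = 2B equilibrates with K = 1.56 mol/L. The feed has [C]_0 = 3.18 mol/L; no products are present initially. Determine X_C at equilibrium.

Let X = conversion of C; extent ξ = 3.18·X mol/L.
Concentrations: [C] = 3.18 − 3.18X; [B] = 6.36X.
K = [B]^2 / ([C]).
This equals 1.56 at X = 0.294 (the root in 0 < X < 1).

X = 0.294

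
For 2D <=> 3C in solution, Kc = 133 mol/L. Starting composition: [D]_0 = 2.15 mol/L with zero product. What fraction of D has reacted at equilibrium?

X = 0.825

Let X = conversion of D; extent ξ = 2.15X/2 mol/L.
Concentrations: [D] = 2.15 − 2.15X; [C] = 3.22X.
Kc = [C]^3 / ([D]^2).
Solving Kc = 133 for X ∈ (0,1): X = 0.825.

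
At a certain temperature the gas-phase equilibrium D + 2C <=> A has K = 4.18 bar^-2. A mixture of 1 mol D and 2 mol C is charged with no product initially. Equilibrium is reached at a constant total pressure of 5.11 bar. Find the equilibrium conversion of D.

X = 0.851

Let X = conversion of D (basis 1 mol D); extent of reaction ξ = X.
At extent ξ: n_D = 1 − X; n_C = 2 − 2X; n_A = X.
Summing: n_T = 3 − 2X.
With p_i = (n_i/n_T)P, K = p_A / (p_D p_C^2).
Equating to 4.18 bar^-2 and solving on 0 < X < 1: X = 0.851.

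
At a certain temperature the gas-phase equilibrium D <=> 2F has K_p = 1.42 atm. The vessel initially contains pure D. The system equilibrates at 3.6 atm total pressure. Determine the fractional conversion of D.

Take 1 mol D as basis and let X be its fractional conversion, so ξ = X.
At extent ξ: n_D = 1 − X; n_F = 2X.
n_T = Σnᵢ = 1 + X.
y_i = n_i/n_T, p_i = y_i·P. K_p = p_F^2 / (p_D).
Substituting and setting equal to 1.42 atm gives a polynomial in X; the root in (0,1) is X = 0.300.

X = 0.300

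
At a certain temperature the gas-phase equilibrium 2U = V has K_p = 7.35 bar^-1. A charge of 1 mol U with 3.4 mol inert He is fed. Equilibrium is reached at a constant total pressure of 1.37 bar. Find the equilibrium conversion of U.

X = 0.640

Basis: 1 mol U initially; let X = conversion of U. Extent ξ = 0.5X.
At extent ξ: n_U = 1 − X; n_V = 0.5X; n_I = 3.4 (inert).
Total moles n_T = 4.4 − 0.5X.
With p_i = (n_i/n_T)P, K_p = p_V / (p_U^2).
Setting this equal to 7.35 bar^-1 and taking the physical root (0 < X < 1) gives X = 0.640.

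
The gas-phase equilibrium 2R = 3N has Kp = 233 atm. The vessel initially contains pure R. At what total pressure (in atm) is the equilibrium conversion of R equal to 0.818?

Take 1 mol R as basis and let X be its fractional conversion, so ξ = 0.5X.
Mole table: n_R = 1 − X; n_N = 1.5X.
Summing: n_T = 1 + 0.5X.
Kp = p_N^3 / (p_R^2) with p_i = (n_i/n_T)·P.
At X = 0.818: the mole-fraction product g(X) = Π y_i^ν_i = 39.58. Since Kp = g(X)·P^{1}, P = (Kp/g)^(1/1) = (233/39.58)^(1/1) = 5.89 atm.

P = 5.89 atm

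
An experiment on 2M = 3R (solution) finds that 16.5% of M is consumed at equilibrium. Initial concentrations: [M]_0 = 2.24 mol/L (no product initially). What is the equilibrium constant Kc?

Kc = 0.0487 mol/L

Let X = conversion of M.
Concentrations: [M] = 2.24 − 2.24X; [R] = 3.36X.
At X = 0.165: [M] = 1.87, [R] = 0.554.
Kc = [R]^3 / ([M]^2) = 0.0487 mol/L.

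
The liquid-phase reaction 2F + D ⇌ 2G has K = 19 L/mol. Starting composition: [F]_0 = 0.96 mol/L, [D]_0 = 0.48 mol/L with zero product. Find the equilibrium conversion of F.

Let X = conversion of F; extent ξ = 0.96X/2 mol/L.
Concentrations: [F] = 0.96 − 0.96X; [D] = 0.48 − 0.48X; [G] = 0.96X.
K = [G]^2 / ([F]^2 [D]).
Solving K = 19 for X ∈ (0,1): X = 0.643.

X = 0.643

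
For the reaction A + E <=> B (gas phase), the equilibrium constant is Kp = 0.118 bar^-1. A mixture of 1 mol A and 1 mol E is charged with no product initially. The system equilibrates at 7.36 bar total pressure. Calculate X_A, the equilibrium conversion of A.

X = 0.268

Basis: 1 mol A initially; let X = conversion of A. Extent ξ = X.
Moles: n_A = 1 − X; n_E = 1 − X; n_B = X.
Total moles n_T = 2 − X.
Mole fractions y_i = n_i/n_T; Kp = p_B / (p_A p_E) with p_i = y_i·P.
Equating to 0.118 bar^-1 and solving on 0 < X < 1: X = 0.268.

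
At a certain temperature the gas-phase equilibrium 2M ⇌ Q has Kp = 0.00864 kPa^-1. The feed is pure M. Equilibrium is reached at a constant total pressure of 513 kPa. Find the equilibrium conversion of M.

X = 0.769

Take 1 mol M as basis and let X be its fractional conversion, so ξ = 0.5X.
Moles: n_M = 1 − X; n_Q = 0.5X.
Total moles n_T = 1 − 0.5X.
With p_i = (n_i/n_T)P, Kp = p_Q / (p_M^2).
Substituting and setting equal to 0.00864 kPa^-1 gives a polynomial in X; the root in (0,1) is X = 0.769.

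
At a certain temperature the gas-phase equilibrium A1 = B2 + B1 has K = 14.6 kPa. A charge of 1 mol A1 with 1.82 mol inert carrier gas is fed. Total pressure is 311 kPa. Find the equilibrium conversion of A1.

X = 0.317

Let X = conversion of A1 (basis 1 mol A1); extent of reaction ξ = X.
At extent ξ: n_A1 = 1 − X; n_B2 = X; n_B1 = X; n_I = 1.82 (inert).
Total moles n_T = 2.82 + X.
y_i = n_i/n_T, p_i = y_i·P. K = p_B2 p_B1 / (p_A1).
This yields a degree-2 equation in X; solving on (0,1), X = 0.317.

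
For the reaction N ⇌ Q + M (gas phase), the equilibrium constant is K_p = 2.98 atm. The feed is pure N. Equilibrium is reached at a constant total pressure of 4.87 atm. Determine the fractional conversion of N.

X = 0.616

Let X = conversion of N (basis 1 mol N); extent of reaction ξ = X.
Species balance: n_N = 1 − X; n_Q = X; n_M = X.
Summing: n_T = 1 + X.
With p_i = (n_i/n_T)P, K_p = p_Q p_M / (p_N).
Substituting and setting equal to 2.98 atm gives a polynomial in X; the root in (0,1) is X = 0.616.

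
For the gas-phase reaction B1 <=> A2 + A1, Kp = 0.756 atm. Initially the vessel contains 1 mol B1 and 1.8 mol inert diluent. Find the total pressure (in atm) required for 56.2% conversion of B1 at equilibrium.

Take 1 mol B1 as basis and let X be its fractional conversion, so ξ = X.
Moles: n_B1 = 1 − X; n_A2 = X; n_A1 = X; n_I = 1.8 (inert).
n_T = Σnᵢ = 2.8 + X.
Kp = p_A2 p_A1 / (p_B1) with p_i = (n_i/n_T)·P.
At X = 0.562: the mole-fraction product g(X) = Π y_i^ν_i = 0.2145. Since Kp = g(X)·P^{1}, P = (Kp/g)^(1/1) = (0.756/0.2145)^(1/1) = 3.52 atm.

P = 3.52 atm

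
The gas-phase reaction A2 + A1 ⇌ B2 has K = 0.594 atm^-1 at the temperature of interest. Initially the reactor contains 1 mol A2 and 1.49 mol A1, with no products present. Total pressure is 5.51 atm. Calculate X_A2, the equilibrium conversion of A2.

Take 1 mol A2 as basis and let X be its fractional conversion, so ξ = X.
Species balance: n_A2 = 1 − X; n_A1 = 1.49 − X; n_B2 = X.
Total moles n_T = 2.49 − X.
y_i = n_i/n_T, p_i = y_i·P. K = p_B2 / (p_A2 p_A1).
Setting this equal to 0.594 atm^-1 and taking the physical root (0 < X < 1) gives X = 0.606.

X = 0.606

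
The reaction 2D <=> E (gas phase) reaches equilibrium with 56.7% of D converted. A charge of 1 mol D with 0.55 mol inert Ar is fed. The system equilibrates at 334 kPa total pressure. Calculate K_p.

K_p = 0.00573 kPa^-1

Let X = conversion of D (basis 1 mol D); extent of reaction ξ = 0.5X.
Species balance: n_D = 1 − X; n_E = 0.5X; n_I = 0.55 (inert).
Total moles n_T = 1.55 − 0.5X.
At X = 0.567: n_D = 0.433, n_E = 0.283, n_T = 1.27.
p_i = (n_i/n_T)·P. K_p = p_E / (p_D^2) = 0.00573 kPa^-1.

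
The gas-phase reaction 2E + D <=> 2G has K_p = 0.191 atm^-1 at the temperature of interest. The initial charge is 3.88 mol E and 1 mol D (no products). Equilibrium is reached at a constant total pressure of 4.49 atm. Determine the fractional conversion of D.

X = 0.471

Let X = conversion of D (basis 1 mol D); extent of reaction ξ = X.
At extent ξ: n_E = 3.88 − 2X; n_D = 1 − X; n_G = 2X.
n_T = Σnᵢ = 4.88 − X.
With p_i = (n_i/n_T)P, K_p = p_G^2 / (p_E^2 p_D).
Equating to 0.191 atm^-1 and solving on 0 < X < 1: X = 0.471.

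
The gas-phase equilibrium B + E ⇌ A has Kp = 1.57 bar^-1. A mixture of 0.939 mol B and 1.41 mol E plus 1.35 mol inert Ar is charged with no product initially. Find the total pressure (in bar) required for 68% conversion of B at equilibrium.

P = 5.37 bar

Let X = conversion of B (basis 0.939 mol B); extent of reaction ξ = 0.939X.
Species balance: n_B = 0.939 − 0.939X; n_E = 1.41 − 0.939X; n_A = 0.939X; n_I = 1.35 (inert).
Summing: n_T = 3.7 − 0.939X.
Kp = p_A / (p_B p_E) with p_i = (n_i/n_T)·P.
At X = 0.68: the mole-fraction product g(X) = Π y_i^ν_i = 8.43. Since Kp = g(X)·P^{-1}, P = (g/Kp)^(1/1) = (8.43/1.57)^(1/1) = 5.37 bar.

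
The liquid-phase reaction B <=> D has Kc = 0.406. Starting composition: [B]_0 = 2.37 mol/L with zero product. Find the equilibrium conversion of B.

Let X = conversion of B; extent ξ = 2.37·X mol/L.
Concentrations: [B] = 2.37 − 2.37X; [D] = 2.37X.
Kc = [D] / ([B]).
This equals 0.406 at X = 0.289 (the root in 0 < X < 1).

X = 0.289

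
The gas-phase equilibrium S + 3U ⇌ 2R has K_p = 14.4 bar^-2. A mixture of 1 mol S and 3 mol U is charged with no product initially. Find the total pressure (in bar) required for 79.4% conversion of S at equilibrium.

P = 4.58 bar

Basis: 1 mol S initially; let X = conversion of S. Extent ξ = X.
Species balance: n_S = 1 − X; n_U = 3 − 3X; n_R = 2X.
Summing: n_T = 4 − 2X.
K_p = p_R^2 / (p_S p_U^3) with p_i = (n_i/n_T)·P.
At X = 0.794: the mole-fraction product g(X) = Π y_i^ν_i = 301.7. Since K_p = g(X)·P^{-2}, P = (g/K_p)^(1/2) = (301.7/14.4)^(1/2) = 4.58 bar.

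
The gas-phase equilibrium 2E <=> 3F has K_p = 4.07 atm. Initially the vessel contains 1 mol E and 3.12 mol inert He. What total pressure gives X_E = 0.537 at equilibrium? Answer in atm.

Let X = conversion of E (basis 1 mol E); extent of reaction ξ = 0.5X.
Species balance: n_E = 1 − X; n_F = 1.5X; n_I = 3.12 (inert).
n_T = Σnᵢ = 4.12 + 0.5X.
K_p = p_F^3 / (p_E^2) with p_i = (n_i/n_T)·P.
At X = 0.537: the mole-fraction product g(X) = Π y_i^ν_i = 0.5555. Since K_p = g(X)·P^{1}, P = (K_p/g)^(1/1) = (4.07/0.5555)^(1/1) = 7.33 atm.

P = 7.33 atm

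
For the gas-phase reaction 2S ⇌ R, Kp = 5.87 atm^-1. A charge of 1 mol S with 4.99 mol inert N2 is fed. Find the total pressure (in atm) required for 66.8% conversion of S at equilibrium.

Let X = conversion of S (basis 1 mol S); extent of reaction ξ = 0.5X.
Mole table: n_S = 1 − X; n_R = 0.5X; n_I = 4.99 (inert).
Total moles n_T = 5.99 − 0.5X.
Kp = p_R / (p_S^2) with p_i = (n_i/n_T)·P.
At X = 0.668: the mole-fraction product g(X) = Π y_i^ν_i = 17.14. Since Kp = g(X)·P^{-1}, P = (g/Kp)^(1/1) = (17.14/5.87)^(1/1) = 2.92 atm.

P = 2.92 atm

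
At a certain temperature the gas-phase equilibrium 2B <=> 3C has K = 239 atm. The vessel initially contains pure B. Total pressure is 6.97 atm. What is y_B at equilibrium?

Basis: 1 mol B initially; let X = conversion of B. Extent ξ = 0.5X.
Mole table: n_B = 1 − X; n_C = 1.5X.
Summing: n_T = 1 + 0.5X.
y_i = n_i/n_T, p_i = y_i·P. K = p_C^3 / (p_B^2).
Equating to 239 atm and solving on 0 < X < 1: X = 0.808.
Then n_B = 0.192, n_T = 1.4, so y_B = 0.137.

y_B = 0.137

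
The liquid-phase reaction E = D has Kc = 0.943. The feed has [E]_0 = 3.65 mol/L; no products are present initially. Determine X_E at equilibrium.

Let X = conversion of E; extent ξ = 3.65·X mol/L.
Concentrations: [E] = 3.65 − 3.65X; [D] = 3.65X.
Kc = [D] / ([E]).
Solving Kc = 0.943 for X ∈ (0,1): X = 0.485.

X = 0.485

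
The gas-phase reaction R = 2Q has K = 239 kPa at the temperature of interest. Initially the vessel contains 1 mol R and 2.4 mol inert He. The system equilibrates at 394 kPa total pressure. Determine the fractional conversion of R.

X = 0.530

Take 1 mol R as basis and let X be its fractional conversion, so ξ = X.
At extent ξ: n_R = 1 − X; n_Q = 2X; n_I = 2.4 (inert).
Total moles n_T = 3.4 + X.
y_i = n_i/n_T, p_i = y_i·P. K = p_Q^2 / (p_R).
Equating to 239 kPa and solving on 0 < X < 1: X = 0.530.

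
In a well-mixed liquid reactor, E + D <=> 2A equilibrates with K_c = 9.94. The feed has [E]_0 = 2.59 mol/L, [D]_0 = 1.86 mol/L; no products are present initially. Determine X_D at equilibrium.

Let X = conversion of D; extent ξ = 1.86·X mol/L.
Concentrations: [E] = 2.59 − 1.86X; [D] = 1.86 − 1.86X; [A] = 3.72X.
K_c = [A]^2 / ([E] [D]).
Equating to 9.94: the physical root is X = 0.707.

X = 0.707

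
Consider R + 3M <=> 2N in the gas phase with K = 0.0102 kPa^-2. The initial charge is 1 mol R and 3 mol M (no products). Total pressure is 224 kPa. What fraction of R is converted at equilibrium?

X = 0.819

Basis: 1 mol R initially; let X = conversion of R. Extent ξ = X.
Species balance: n_R = 1 − X; n_M = 3 − 3X; n_N = 2X.
Total moles n_T = 4 − 2X.
With p_i = (n_i/n_T)P, K = p_N^2 / (p_R p_M^3).
Substituting and setting equal to 0.0102 kPa^-2 gives a polynomial in X; the root in (0,1) is X = 0.819.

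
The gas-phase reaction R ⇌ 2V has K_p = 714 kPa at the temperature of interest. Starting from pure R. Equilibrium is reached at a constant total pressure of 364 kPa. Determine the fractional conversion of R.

Let X = conversion of R (basis 1 mol R); extent of reaction ξ = X.
Mole table: n_R = 1 − X; n_V = 2X.
n_T = Σnᵢ = 1 + X.
y_i = n_i/n_T, p_i = y_i·P. K_p = p_V^2 / (p_R).
Substituting and setting equal to 714 kPa gives a polynomial in X; the root in (0,1) is X = 0.574.

X = 0.574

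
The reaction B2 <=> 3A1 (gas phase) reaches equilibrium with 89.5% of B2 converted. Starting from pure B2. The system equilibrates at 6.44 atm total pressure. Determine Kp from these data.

Kp = 982 atm^2

Basis: 1 mol B2 initially; let X = conversion of B2. Extent ξ = X.
Species balance: n_B2 = 1 − X; n_A1 = 3X.
Total moles n_T = 1 + 2X.
At X = 0.895: n_B2 = 0.105, n_A1 = 2.69, n_T = 2.79.
p_i = (n_i/n_T)·P. Kp = p_A1^3 / (p_B2) = 982 atm^2.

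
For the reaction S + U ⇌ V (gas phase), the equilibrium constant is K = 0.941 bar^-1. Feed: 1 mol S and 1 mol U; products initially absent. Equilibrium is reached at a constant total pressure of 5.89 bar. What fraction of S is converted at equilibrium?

X = 0.609

Basis: 1 mol S initially; let X = conversion of S. Extent ξ = X.
Mole table: n_S = 1 − X; n_U = 1 − X; n_V = X.
Total moles n_T = 2 − X.
With p_i = (n_i/n_T)P, K = p_V / (p_S p_U).
Setting this equal to 0.941 bar^-1 and taking the physical root (0 < X < 1) gives X = 0.609.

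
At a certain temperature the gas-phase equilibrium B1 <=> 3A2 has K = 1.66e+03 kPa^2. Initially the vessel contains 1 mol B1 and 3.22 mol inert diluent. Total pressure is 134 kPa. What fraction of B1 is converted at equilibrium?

X = 0.375

Take 1 mol B1 as basis and let X be its fractional conversion, so ξ = X.
At extent ξ: n_B1 = 1 − X; n_A2 = 3X; n_I = 3.22 (inert).
Total moles n_T = 4.22 + 2X.
y_i = n_i/n_T, p_i = y_i·P. K = p_A2^3 / (p_B1).
Equating to 1.66e+03 kPa^2 and solving on 0 < X < 1: X = 0.375.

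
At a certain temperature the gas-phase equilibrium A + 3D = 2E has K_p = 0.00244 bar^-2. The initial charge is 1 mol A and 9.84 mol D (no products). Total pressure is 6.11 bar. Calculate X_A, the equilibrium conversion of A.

Take 1 mol A as basis and let X be its fractional conversion, so ξ = X.
Species balance: n_A = 1 − X; n_D = 9.84 − 3X; n_E = 2X.
n_T = Σnᵢ = 10.8 − 2X.
With p_i = (n_i/n_T)P, K_p = p_E^2 / (p_A p_D^3).
This yields a degree-4 equation in X; solving on (0,1), X = 0.322.

X = 0.322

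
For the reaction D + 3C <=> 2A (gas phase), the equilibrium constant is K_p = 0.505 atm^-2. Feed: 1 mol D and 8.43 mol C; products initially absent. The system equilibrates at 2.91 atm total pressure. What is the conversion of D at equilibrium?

X = 0.820

Let X = conversion of D (basis 1 mol D); extent of reaction ξ = X.
Species balance: n_D = 1 − X; n_C = 8.43 − 3X; n_A = 2X.
n_T = Σnᵢ = 9.43 − 2X.
With p_i = (n_i/n_T)P, K_p = p_A^2 / (p_D p_C^3).
Equating to 0.505 atm^-2 and solving on 0 < X < 1: X = 0.820.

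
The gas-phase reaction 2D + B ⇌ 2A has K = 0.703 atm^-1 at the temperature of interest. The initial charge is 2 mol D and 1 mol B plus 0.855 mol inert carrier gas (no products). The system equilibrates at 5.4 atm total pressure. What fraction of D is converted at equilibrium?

X = 0.441

Basis: 2 mol D initially; let X = conversion of D. Extent ξ = X.
At extent ξ: n_D = 2 − 2X; n_B = 1 − X; n_A = 2X; n_I = 0.855 (inert).
n_T = Σnᵢ = 3.85 − X.
y_i = n_i/n_T, p_i = y_i·P. K = p_A^2 / (p_D^2 p_B).
Equating to 0.703 atm^-1 and solving on 0 < X < 1: X = 0.441.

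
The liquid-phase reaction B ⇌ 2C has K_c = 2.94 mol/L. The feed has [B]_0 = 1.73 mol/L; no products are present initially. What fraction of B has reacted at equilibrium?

X = 0.473

Let X = conversion of B; extent ξ = 1.73·X mol/L.
Concentrations: [B] = 1.73 − 1.73X; [C] = 3.46X.
K_c = [C]^2 / ([B]).
Setting equal to 2.94 and solving for X on (0,1) gives X = 0.473.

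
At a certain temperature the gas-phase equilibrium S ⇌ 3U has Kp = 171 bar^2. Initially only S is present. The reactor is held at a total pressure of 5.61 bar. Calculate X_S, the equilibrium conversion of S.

X = 0.702

Let X = conversion of S (basis 1 mol S); extent of reaction ξ = X.
Moles: n_S = 1 − X; n_U = 3X.
Total moles n_T = 1 + 2X.
y_i = n_i/n_T, p_i = y_i·P. Kp = p_U^3 / (p_S).
Substituting and setting equal to 171 bar^2 gives a polynomial in X; the root in (0,1) is X = 0.702.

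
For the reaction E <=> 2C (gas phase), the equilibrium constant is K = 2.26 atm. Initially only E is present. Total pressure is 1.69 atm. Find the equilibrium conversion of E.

X = 0.501

Basis: 1 mol E initially; let X = conversion of E. Extent ξ = X.
Mole table: n_E = 1 − X; n_C = 2X.
Summing: n_T = 1 + X.
Mole fractions y_i = n_i/n_T; K = p_C^2 / (p_E) with p_i = y_i·P.
Equating to 2.26 atm and solving on 0 < X < 1: X = 0.501.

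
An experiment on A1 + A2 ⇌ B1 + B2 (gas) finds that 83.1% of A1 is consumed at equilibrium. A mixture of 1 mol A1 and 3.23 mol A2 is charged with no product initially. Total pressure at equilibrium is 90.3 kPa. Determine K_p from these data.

Let X = conversion of A1 (basis 1 mol A1); extent of reaction ξ = X.
Species balance: n_A1 = 1 − X; n_A2 = 3.23 − X; n_B1 = X; n_B2 = X.
n_T stays at 4.23 (no change in mole number).
At X = 0.831: n_A1 = 0.169, n_A2 = 2.4, n_B1 = 0.831, n_B2 = 0.831, n_T = 4.23.
p_i = (n_i/n_T)·P. K_p = p_B1 p_B2 / (p_A1 p_A2) = 1.7.

K_p = 1.7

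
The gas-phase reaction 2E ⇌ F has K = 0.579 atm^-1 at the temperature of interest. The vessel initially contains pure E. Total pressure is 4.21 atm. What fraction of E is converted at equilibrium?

Basis: 1 mol E initially; let X = conversion of E. Extent ξ = 0.5X.
Moles: n_E = 1 − X; n_F = 0.5X.
Summing: n_T = 1 − 0.5X.
With p_i = (n_i/n_T)P, K = p_F / (p_E^2).
Equating to 0.579 atm^-1 and solving on 0 < X < 1: X = 0.695.

X = 0.695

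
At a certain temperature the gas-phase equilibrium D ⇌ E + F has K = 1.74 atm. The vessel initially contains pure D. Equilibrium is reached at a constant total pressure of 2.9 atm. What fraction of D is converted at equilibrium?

X = 0.612

Basis: 1 mol D initially; let X = conversion of D. Extent ξ = X.
Mole table: n_D = 1 − X; n_E = X; n_F = X.
Summing: n_T = 1 + X.
y_i = n_i/n_T, p_i = y_i·P. K = p_E p_F / (p_D).
Substituting and setting equal to 1.74 atm gives a polynomial in X; the root in (0,1) is X = 0.612.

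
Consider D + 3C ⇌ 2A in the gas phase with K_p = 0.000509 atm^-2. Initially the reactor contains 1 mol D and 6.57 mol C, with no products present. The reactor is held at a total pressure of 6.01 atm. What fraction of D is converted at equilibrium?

Basis: 1 mol D initially; let X = conversion of D. Extent ξ = X.
At extent ξ: n_D = 1 − X; n_C = 6.57 − 3X; n_A = 2X.
Total moles n_T = 7.57 − 2X.
With p_i = (n_i/n_T)P, K_p = p_A^2 / (p_D p_C^3).
This yields a degree-4 equation in X; solving on (0,1), X = 0.133.

X = 0.133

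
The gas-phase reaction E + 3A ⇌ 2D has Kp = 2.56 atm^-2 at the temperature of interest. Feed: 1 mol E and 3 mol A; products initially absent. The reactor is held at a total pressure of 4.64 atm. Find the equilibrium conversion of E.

Take 1 mol E as basis and let X be its fractional conversion, so ξ = X.
Mole table: n_E = 1 − X; n_A = 3 − 3X; n_D = 2X.
n_T = Σnᵢ = 4 − 2X.
y_i = n_i/n_T, p_i = y_i·P. Kp = p_D^2 / (p_E p_A^3).
Setting this equal to 2.56 atm^-2 and taking the physical root (0 < X < 1) gives X = 0.693.

X = 0.693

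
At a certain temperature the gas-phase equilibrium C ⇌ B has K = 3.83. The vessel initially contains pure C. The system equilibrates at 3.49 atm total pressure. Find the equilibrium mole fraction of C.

y_C = 0.207

Let X = conversion of C (basis 1 mol C); extent of reaction ξ = X.
Mole table: n_C = 1 − X; n_B = X.
Since Δν = 0, n_T = 1 throughout.
y_i = n_i/n_T, p_i = y_i·P. K = p_B / (p_C).
Setting this equal to 3.83 and taking the physical root (0 < X < 1) gives X = 0.793.
Then n_C = 0.207, n_T = 1, so y_C = 0.207.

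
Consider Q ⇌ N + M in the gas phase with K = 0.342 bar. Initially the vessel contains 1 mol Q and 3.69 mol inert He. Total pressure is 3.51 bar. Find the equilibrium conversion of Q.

Take 1 mol Q as basis and let X be its fractional conversion, so ξ = X.
Species balance: n_Q = 1 − X; n_N = X; n_M = X; n_I = 3.69 (inert).
Total moles n_T = 4.69 + X.
With p_i = (n_i/n_T)P, K = p_N p_M / (p_Q).
This yields a degree-2 equation in X; solving on (0,1), X = 0.502.

X = 0.502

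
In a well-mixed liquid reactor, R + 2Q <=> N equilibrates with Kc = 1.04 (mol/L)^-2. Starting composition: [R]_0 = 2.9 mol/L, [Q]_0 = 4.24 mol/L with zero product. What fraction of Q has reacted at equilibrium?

X = 0.747

Let X = conversion of Q; extent ξ = 4.24X/2 mol/L.
Concentrations: [R] = 2.9 − 2.12X; [Q] = 4.24 − 4.24X; [N] = 2.12X.
Kc = [N] / ([R] [Q]^2).
This equals 1.04 at X = 0.747 (the root in 0 < X < 1).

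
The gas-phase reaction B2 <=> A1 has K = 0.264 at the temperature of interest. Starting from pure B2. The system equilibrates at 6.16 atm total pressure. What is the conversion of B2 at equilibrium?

X = 0.209

Basis: 1 mol B2 initially; let X = conversion of B2. Extent ξ = X.
Moles: n_B2 = 1 − X; n_A1 = X.
Since Δν = 0, n_T = 1 throughout.
y_i = n_i/n_T, p_i = y_i·P. K = p_A1 / (p_B2).
Setting this equal to 0.264 and taking the physical root (0 < X < 1) gives X = 0.209.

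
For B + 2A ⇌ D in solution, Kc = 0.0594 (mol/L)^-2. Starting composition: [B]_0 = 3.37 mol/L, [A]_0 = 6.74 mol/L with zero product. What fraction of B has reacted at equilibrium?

X = 0.450

Let X = conversion of B; extent ξ = 3.37·X mol/L.
Concentrations: [B] = 3.37 − 3.37X; [A] = 6.74 − 6.74X; [D] = 3.37X.
Kc = [D] / ([B] [A]^2).
Solving Kc = 0.0594 for X ∈ (0,1): X = 0.450.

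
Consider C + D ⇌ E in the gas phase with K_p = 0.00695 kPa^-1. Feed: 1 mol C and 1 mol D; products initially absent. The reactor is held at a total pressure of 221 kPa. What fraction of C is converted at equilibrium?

X = 0.372

Basis: 1 mol C initially; let X = conversion of C. Extent ξ = X.
At extent ξ: n_C = 1 − X; n_D = 1 − X; n_E = X.
Summing: n_T = 2 − X.
Mole fractions y_i = n_i/n_T; K_p = p_E / (p_C p_D) with p_i = y_i·P.
Substituting and setting equal to 0.00695 kPa^-1 gives a polynomial in X; the root in (0,1) is X = 0.372.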